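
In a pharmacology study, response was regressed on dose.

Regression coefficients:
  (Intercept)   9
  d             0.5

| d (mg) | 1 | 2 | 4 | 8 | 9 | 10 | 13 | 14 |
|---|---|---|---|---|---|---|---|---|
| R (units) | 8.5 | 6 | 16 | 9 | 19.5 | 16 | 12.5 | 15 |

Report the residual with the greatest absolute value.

e = 6

d=1: R̂ = 9 + 0.5·1 = 9.5; e = 8.5 − 9.5 = -1
d=2: R̂ = 9 + 0.5·2 = 10; e = 6 − 10 = -4
d=4: R̂ = 9 + 0.5·4 = 11; e = 16 − 11 = 5
d=8: R̂ = 9 + 0.5·8 = 13; e = 9 − 13 = -4
d=9: R̂ = 9 + 0.5·9 = 13.5; e = 19.5 − 13.5 = 6
d=10: R̂ = 9 + 0.5·10 = 14; e = 16 − 14 = 2
d=13: R̂ = 9 + 0.5·13 = 15.5; e = 12.5 − 15.5 = -3
d=14: R̂ = 9 + 0.5·14 = 16; e = 15 − 16 = -1
Largest |e| is 6 at d = 9, residual 6.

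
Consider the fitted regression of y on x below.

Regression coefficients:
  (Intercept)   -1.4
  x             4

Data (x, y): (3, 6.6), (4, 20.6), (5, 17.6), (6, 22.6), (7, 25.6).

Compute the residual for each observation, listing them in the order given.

-4, 6, -1, 0, -1

x=3: ŷ = -1.4 + 4·3 = 10.6; e = 6.6 − 10.6 = -4
x=4: ŷ = -1.4 + 4·4 = 14.6; e = 20.6 − 14.6 = 6
x=5: ŷ = -1.4 + 4·5 = 18.6; e = 17.6 − 18.6 = -1
x=6: ŷ = -1.4 + 4·6 = 22.6; e = 22.6 − 22.6 = 0
x=7: ŷ = -1.4 + 4·7 = 26.6; e = 25.6 − 26.6 = -1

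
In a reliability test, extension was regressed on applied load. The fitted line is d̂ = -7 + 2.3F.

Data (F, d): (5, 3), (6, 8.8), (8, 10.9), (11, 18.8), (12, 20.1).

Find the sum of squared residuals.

F=5: d̂ = -7 + 2.3·5 = 4.5; e = 3 − 4.5 = -1.5
F=6: d̂ = -7 + 2.3·6 = 6.8; e = 8.8 − 6.8 = 2
F=8: d̂ = -7 + 2.3·8 = 11.4; e = 10.9 − 11.4 = -0.5
F=11: d̂ = -7 + 2.3·11 = 18.3; e = 18.8 − 18.3 = 0.5
F=12: d̂ = -7 + 2.3·12 = 20.6; e = 20.1 − 20.6 = -0.5
SSE = 2.25 + 4 + 0.25 + 0.25 + 0.25 = 7

SSE = 7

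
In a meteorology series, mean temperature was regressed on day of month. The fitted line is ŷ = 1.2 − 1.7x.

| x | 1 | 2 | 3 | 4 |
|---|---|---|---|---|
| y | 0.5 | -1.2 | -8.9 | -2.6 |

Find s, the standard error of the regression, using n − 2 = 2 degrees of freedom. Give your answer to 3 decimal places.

s = 4.243

x=1: ŷ = 1.2 − 1.7·1 = -0.5; e = 0.5 − (-0.5) = 1
x=2: ŷ = 1.2 − 1.7·2 = -2.2; e = -1.2 − (-2.2) = 1
x=3: ŷ = 1.2 − 1.7·3 = -3.9; e = -8.9 − (-3.9) = -5
x=4: ŷ = 1.2 − 1.7·4 = -5.6; e = -2.6 − (-5.6) = 3
SSE = 1 + 1 + 25 + 9 = 36
s = √(36/2) = √18 ≈ 4.243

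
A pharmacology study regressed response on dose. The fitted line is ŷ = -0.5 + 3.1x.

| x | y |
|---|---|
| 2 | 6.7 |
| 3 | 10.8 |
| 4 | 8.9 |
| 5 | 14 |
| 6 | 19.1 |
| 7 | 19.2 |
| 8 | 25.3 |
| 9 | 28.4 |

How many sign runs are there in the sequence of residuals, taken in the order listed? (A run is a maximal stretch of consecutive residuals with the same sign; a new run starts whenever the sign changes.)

x=2: ŷ = -0.5 + 3.1·2 = 5.7; e = 6.7 − 5.7 = 1
x=3: ŷ = -0.5 + 3.1·3 = 8.8; e = 10.8 − 8.8 = 2
x=4: ŷ = -0.5 + 3.1·4 = 11.9; e = 8.9 − 11.9 = -3
x=5: ŷ = -0.5 + 3.1·5 = 15; e = 14 − 15 = -1
x=6: ŷ = -0.5 + 3.1·6 = 18.1; e = 19.1 − 18.1 = 1
x=7: ŷ = -0.5 + 3.1·7 = 21.2; e = 19.2 − 21.2 = -2
x=8: ŷ = -0.5 + 3.1·8 = 24.3; e = 25.3 − 24.3 = 1
x=9: ŷ = -0.5 + 3.1·9 = 27.4; e = 28.4 − 27.4 = 1
Signs: + + − − + − + +
Runs: +×2, −×2, +×1, −×1, +×2 → 5

5 runs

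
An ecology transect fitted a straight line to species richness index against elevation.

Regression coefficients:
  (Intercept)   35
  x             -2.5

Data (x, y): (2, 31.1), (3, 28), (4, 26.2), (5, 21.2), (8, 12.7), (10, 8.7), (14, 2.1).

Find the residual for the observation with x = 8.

r = -2.3

ŷ = 35 − 2.5·8 = 15
r = 12.7 − 15 = -2.3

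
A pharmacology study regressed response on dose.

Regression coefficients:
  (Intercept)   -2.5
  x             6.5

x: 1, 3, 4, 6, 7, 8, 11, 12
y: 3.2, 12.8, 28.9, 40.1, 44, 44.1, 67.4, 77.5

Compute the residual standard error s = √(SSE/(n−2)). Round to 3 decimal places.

s = 4.023

x=1: ŷ = -2.5 + 6.5·1 = 4; r = 3.2 − 4 = -0.8
x=3: ŷ = -2.5 + 6.5·3 = 17; r = 12.8 − 17 = -4.2
x=4: ŷ = -2.5 + 6.5·4 = 23.5; r = 28.9 − 23.5 = 5.4
x=6: ŷ = -2.5 + 6.5·6 = 36.5; r = 40.1 − 36.5 = 3.6
x=7: ŷ = -2.5 + 6.5·7 = 43; r = 44 − 43 = 1
x=8: ŷ = -2.5 + 6.5·8 = 49.5; r = 44.1 − 49.5 = -5.4
x=11: ŷ = -2.5 + 6.5·11 = 69; r = 67.4 − 69 = -1.6
x=12: ŷ = -2.5 + 6.5·12 = 75.5; r = 77.5 − 75.5 = 2
SSE = 0.64 + 17.64 + 29.16 + 12.96 + 1 + 29.16 + 2.56 + 4 = 97.12
s = √(97.12/6) = √16.1867 ≈ 4.023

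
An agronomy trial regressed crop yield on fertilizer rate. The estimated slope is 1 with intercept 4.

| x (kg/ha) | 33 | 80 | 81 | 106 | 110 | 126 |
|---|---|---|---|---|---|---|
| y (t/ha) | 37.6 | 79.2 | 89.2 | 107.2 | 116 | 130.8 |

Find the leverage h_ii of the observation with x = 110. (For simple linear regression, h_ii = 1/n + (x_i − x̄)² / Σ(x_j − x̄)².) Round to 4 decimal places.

x̄ = (33 + 80 + 81 + 106 + 110 + 126)/6 = 89.3333
Σ(x − x̄)² = 3173.44 + 87.1111 + 69.4444 + 277.778 + 427.111 + 1344.44 = 5379.33
h = 1/6 + (20.6667)²/5379.33 = 0.166667 + 0.0793985 = 0.2461

h = 0.2461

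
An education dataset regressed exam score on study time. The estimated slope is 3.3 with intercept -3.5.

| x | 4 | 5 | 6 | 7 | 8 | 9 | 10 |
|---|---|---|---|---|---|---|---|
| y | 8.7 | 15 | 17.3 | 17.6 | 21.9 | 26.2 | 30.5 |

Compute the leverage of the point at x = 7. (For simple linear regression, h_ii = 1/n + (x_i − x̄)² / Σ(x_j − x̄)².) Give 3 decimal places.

x̄ = (4 + 5 + 6 + 7 + 8 + 9 + 10)/7 = 7
Σ(x − x̄)² = 9 + 4 + 1 + 0 + 1 + 4 + 9 = 28
h = 1/7 + (0)²/28 = 0.142857 + 0 = 0.143

h = 0.143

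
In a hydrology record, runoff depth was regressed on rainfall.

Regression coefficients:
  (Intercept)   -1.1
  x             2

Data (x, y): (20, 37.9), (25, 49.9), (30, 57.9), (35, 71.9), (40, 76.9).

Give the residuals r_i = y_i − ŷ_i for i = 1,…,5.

-1, 1, -1, 3, -2

x=20: ŷ = -1.1 + 2·20 = 38.9; r = 37.9 − 38.9 = -1
x=25: ŷ = -1.1 + 2·25 = 48.9; r = 49.9 − 48.9 = 1
x=30: ŷ = -1.1 + 2·30 = 58.9; r = 57.9 − 58.9 = -1
x=35: ŷ = -1.1 + 2·35 = 68.9; r = 71.9 − 68.9 = 3
x=40: ŷ = -1.1 + 2·40 = 78.9; r = 76.9 − 78.9 = -2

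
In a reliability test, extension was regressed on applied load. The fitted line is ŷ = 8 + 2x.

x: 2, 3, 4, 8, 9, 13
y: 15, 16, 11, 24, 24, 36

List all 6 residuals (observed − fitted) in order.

x=2: ŷ = 8 + 2·2 = 12; e = 15 − 12 = 3
x=3: ŷ = 8 + 2·3 = 14; e = 16 − 14 = 2
x=4: ŷ = 8 + 2·4 = 16; e = 11 − 16 = -5
x=8: ŷ = 8 + 2·8 = 24; e = 24 − 24 = 0
x=9: ŷ = 8 + 2·9 = 26; e = 24 − 26 = -2
x=13: ŷ = 8 + 2·13 = 34; e = 36 − 34 = 2

3, 2, -5, 0, -2, 2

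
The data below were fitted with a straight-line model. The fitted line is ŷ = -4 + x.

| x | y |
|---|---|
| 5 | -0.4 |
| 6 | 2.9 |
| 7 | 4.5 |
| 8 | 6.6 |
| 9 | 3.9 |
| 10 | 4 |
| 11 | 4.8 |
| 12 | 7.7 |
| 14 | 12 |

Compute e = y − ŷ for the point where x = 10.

e = -2

ŷ = -4 + 10 = 6
e = 4 − 6 = -2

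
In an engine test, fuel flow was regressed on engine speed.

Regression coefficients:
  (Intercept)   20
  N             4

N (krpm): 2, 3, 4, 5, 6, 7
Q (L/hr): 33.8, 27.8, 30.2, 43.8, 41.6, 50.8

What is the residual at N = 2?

Q̂ = 20 + 4·2 = 28
e = 33.8 − 28 = 5.8

e = 5.8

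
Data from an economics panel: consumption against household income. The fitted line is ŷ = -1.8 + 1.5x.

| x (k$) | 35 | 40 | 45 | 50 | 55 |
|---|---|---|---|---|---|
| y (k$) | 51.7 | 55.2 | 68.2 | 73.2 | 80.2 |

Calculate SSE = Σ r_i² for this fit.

SSE = 16.5

x=35: ŷ = -1.8 + 1.5·35 = 50.7; r = 51.7 − 50.7 = 1
x=40: ŷ = -1.8 + 1.5·40 = 58.2; r = 55.2 − 58.2 = -3
x=45: ŷ = -1.8 + 1.5·45 = 65.7; r = 68.2 − 65.7 = 2.5
x=50: ŷ = -1.8 + 1.5·50 = 73.2; r = 73.2 − 73.2 = 0
x=55: ŷ = -1.8 + 1.5·55 = 80.7; r = 80.2 − 80.7 = -0.5
SSE = 1 + 9 + 6.25 + 0 + 0.25 = 16.5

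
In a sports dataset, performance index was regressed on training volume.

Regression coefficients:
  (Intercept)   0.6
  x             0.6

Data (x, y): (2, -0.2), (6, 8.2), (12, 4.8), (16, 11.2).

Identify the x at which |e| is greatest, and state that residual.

x=2: ŷ = 0.6 + 0.6·2 = 1.8; e = -0.2 − 1.8 = -2
x=6: ŷ = 0.6 + 0.6·6 = 4.2; e = 8.2 − 4.2 = 4
x=12: ŷ = 0.6 + 0.6·12 = 7.8; e = 4.8 − 7.8 = -3
x=16: ŷ = 0.6 + 0.6·16 = 10.2; e = 11.2 − 10.2 = 1
Largest |e| is 4 at x = 6, residual 4.

x = 6, e = 4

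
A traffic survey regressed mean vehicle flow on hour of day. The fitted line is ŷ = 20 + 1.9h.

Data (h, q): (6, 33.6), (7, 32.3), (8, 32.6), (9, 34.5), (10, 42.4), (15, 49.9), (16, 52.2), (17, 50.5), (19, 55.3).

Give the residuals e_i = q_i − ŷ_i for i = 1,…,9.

h=6: ŷ = 20 + 1.9·6 = 31.4; e = 33.6 − 31.4 = 2.2
h=7: ŷ = 20 + 1.9·7 = 33.3; e = 32.3 − 33.3 = -1
h=8: ŷ = 20 + 1.9·8 = 35.2; e = 32.6 − 35.2 = -2.6
h=9: ŷ = 20 + 1.9·9 = 37.1; e = 34.5 − 37.1 = -2.6
h=10: ŷ = 20 + 1.9·10 = 39; e = 42.4 − 39 = 3.4
h=15: ŷ = 20 + 1.9·15 = 48.5; e = 49.9 − 48.5 = 1.4
h=16: ŷ = 20 + 1.9·16 = 50.4; e = 52.2 − 50.4 = 1.8
h=17: ŷ = 20 + 1.9·17 = 52.3; e = 50.5 − 52.3 = -1.8
h=19: ŷ = 20 + 1.9·19 = 56.1; e = 55.3 − 56.1 = -0.8

2.2, -1, -2.6, -2.6, 3.4, 1.4, 1.8, -1.8, -0.8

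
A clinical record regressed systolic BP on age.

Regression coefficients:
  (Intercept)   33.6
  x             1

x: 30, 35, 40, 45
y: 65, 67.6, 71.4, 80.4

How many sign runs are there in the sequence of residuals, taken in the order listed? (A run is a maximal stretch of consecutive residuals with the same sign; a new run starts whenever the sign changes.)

3 runs

x=30: ŷ = 33.6 + 30 = 63.6; e = 65 − 63.6 = 1.4
x=35: ŷ = 33.6 + 35 = 68.6; e = 67.6 − 68.6 = -1
x=40: ŷ = 33.6 + 40 = 73.6; e = 71.4 − 73.6 = -2.2
x=45: ŷ = 33.6 + 45 = 78.6; e = 80.4 − 78.6 = 1.8
Signs: + − − +
Runs: +×1, −×2, +×1 → 3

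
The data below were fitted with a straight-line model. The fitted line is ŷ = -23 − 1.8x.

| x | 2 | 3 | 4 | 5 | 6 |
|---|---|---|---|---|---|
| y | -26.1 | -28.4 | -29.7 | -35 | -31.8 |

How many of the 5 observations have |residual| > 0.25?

x=2: ŷ = -23 − 1.8·2 = -26.6; r = -26.1 − (-26.6) = 0.5
x=3: ŷ = -23 − 1.8·3 = -28.4; r = -28.4 − (-28.4) = 0
x=4: ŷ = -23 − 1.8·4 = -30.2; r = -29.7 − (-30.2) = 0.5
x=5: ŷ = -23 − 1.8·5 = -32; r = -35 − (-32) = -3
x=6: ŷ = -23 − 1.8·6 = -33.8; r = -31.8 − (-33.8) = 2
|r| > 0.25: x=2 (|r|=0.5), x=4 (|r|=0.5), x=5 (|r|=3), x=6 (|r|=2) → 4

4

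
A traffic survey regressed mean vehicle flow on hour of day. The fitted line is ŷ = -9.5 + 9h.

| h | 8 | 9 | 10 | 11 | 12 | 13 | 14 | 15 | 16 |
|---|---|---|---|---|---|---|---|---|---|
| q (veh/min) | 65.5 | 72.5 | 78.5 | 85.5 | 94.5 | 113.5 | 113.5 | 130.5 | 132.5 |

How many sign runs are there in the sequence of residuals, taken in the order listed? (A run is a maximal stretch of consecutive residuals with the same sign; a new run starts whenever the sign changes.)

h=8: ŷ = -9.5 + 9·8 = 62.5; e = 65.5 − 62.5 = 3
h=9: ŷ = -9.5 + 9·9 = 71.5; e = 72.5 − 71.5 = 1
h=10: ŷ = -9.5 + 9·10 = 80.5; e = 78.5 − 80.5 = -2
h=11: ŷ = -9.5 + 9·11 = 89.5; e = 85.5 − 89.5 = -4
h=12: ŷ = -9.5 + 9·12 = 98.5; e = 94.5 − 98.5 = -4
h=13: ŷ = -9.5 + 9·13 = 107.5; e = 113.5 − 107.5 = 6
h=14: ŷ = -9.5 + 9·14 = 116.5; e = 113.5 − 116.5 = -3
h=15: ŷ = -9.5 + 9·15 = 125.5; e = 130.5 − 125.5 = 5
h=16: ŷ = -9.5 + 9·16 = 134.5; e = 132.5 − 134.5 = -2
Signs: + + − − − + − + −
Runs: +×2, −×3, +×1, −×1, +×1, −×1 → 6

6 runs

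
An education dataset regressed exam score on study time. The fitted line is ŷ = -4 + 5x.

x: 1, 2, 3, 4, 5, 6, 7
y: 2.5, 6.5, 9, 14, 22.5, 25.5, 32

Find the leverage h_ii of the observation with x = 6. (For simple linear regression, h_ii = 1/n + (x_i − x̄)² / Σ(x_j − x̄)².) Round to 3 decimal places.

h = 0.286

x̄ = (1 + 2 + 3 + 4 + 5 + 6 + 7)/7 = 4
Σ(x − x̄)² = 9 + 4 + 1 + 0 + 1 + 4 + 9 = 28
h = 1/7 + (2)²/28 = 0.142857 + 0.142857 = 0.286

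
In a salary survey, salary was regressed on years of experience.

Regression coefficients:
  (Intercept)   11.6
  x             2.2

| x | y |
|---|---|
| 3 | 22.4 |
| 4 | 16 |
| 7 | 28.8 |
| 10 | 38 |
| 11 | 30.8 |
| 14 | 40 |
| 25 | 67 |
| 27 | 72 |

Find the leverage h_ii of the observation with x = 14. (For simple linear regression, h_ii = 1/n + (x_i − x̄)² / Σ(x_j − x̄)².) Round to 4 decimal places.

h = 0.1283

x̄ = (3 + 4 + 7 + 10 + 11 + 14 + 25 + 27)/8 = 12.625
Σ(x − x̄)² = 92.6406 + 74.3906 + 31.6406 + 6.89062 + 2.64062 + 1.89062 + 153.141 + 206.641 = 569.875
h = 1/8 + (1.375)²/569.875 = 0.125 + 0.00331761 = 0.1283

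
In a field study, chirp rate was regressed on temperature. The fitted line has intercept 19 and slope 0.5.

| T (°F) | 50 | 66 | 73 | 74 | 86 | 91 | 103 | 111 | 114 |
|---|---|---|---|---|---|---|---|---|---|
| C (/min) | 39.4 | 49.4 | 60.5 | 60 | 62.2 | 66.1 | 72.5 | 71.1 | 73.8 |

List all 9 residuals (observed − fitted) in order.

T=50: ŷ = 19 + 0.5·50 = 44; e = 39.4 − 44 = -4.6
T=66: ŷ = 19 + 0.5·66 = 52; e = 49.4 − 52 = -2.6
T=73: ŷ = 19 + 0.5·73 = 55.5; e = 60.5 − 55.5 = 5
T=74: ŷ = 19 + 0.5·74 = 56; e = 60 − 56 = 4
T=86: ŷ = 19 + 0.5·86 = 62; e = 62.2 − 62 = 0.2
T=91: ŷ = 19 + 0.5·91 = 64.5; e = 66.1 − 64.5 = 1.6
T=103: ŷ = 19 + 0.5·103 = 70.5; e = 72.5 − 70.5 = 2
T=111: ŷ = 19 + 0.5·111 = 74.5; e = 71.1 − 74.5 = -3.4
T=114: ŷ = 19 + 0.5·114 = 76; e = 73.8 − 76 = -2.2

-4.6, -2.6, 5, 4, 0.2, 1.6, 2, -3.4, -2.2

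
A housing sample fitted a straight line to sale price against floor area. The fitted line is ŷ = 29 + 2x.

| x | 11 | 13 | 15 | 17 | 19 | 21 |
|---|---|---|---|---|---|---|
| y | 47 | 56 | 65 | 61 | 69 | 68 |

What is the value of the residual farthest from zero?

e = 6

x=11: ŷ = 29 + 2·11 = 51; e = 47 − 51 = -4
x=13: ŷ = 29 + 2·13 = 55; e = 56 − 55 = 1
x=15: ŷ = 29 + 2·15 = 59; e = 65 − 59 = 6
x=17: ŷ = 29 + 2·17 = 63; e = 61 − 63 = -2
x=19: ŷ = 29 + 2·19 = 67; e = 69 − 67 = 2
x=21: ŷ = 29 + 2·21 = 71; e = 68 − 71 = -3
Largest |e| is 6 at x = 15, residual 6.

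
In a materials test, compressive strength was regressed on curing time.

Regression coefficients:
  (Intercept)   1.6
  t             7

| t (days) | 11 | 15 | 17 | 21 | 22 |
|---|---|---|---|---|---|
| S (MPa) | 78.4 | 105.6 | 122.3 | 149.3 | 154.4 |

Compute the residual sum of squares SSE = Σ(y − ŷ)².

SSE = 5.86

t=11: ŷ = 1.6 + 7·11 = 78.6; e = 78.4 − 78.6 = -0.2
t=15: ŷ = 1.6 + 7·15 = 106.6; e = 105.6 − 106.6 = -1
t=17: ŷ = 1.6 + 7·17 = 120.6; e = 122.3 − 120.6 = 1.7
t=21: ŷ = 1.6 + 7·21 = 148.6; e = 149.3 − 148.6 = 0.7
t=22: ŷ = 1.6 + 7·22 = 155.6; e = 154.4 − 155.6 = -1.2
SSE = 0.04 + 1 + 2.89 + 0.49 + 1.44 = 5.86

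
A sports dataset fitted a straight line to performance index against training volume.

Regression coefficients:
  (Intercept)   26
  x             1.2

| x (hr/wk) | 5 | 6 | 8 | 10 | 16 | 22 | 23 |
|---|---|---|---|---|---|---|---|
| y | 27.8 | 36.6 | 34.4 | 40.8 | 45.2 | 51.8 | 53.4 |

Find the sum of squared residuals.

x=5: ŷ = 26 + 1.2·5 = 32; r = 27.8 − 32 = -4.2
x=6: ŷ = 26 + 1.2·6 = 33.2; r = 36.6 − 33.2 = 3.4
x=8: ŷ = 26 + 1.2·8 = 35.6; r = 34.4 − 35.6 = -1.2
x=10: ŷ = 26 + 1.2·10 = 38; r = 40.8 − 38 = 2.8
x=16: ŷ = 26 + 1.2·16 = 45.2; r = 45.2 − 45.2 = 0
x=22: ŷ = 26 + 1.2·22 = 52.4; r = 51.8 − 52.4 = -0.6
x=23: ŷ = 26 + 1.2·23 = 53.6; r = 53.4 − 53.6 = -0.2
SSE = 17.64 + 11.56 + 1.44 + 7.84 + 0 + 0.36 + 0.04 = 38.88

SSE = 38.88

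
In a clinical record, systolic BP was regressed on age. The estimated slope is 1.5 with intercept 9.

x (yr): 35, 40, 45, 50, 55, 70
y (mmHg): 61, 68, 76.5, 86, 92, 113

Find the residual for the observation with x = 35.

e = -0.5

ŷ = 9 + 1.5·35 = 61.5
e = 61 − 61.5 = -0.5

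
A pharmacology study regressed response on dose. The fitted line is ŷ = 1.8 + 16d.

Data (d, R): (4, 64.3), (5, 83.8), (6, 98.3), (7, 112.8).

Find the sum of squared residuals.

d=4: ŷ = 1.8 + 16·4 = 65.8; e = 64.3 − 65.8 = -1.5
d=5: ŷ = 1.8 + 16·5 = 81.8; e = 83.8 − 81.8 = 2
d=6: ŷ = 1.8 + 16·6 = 97.8; e = 98.3 − 97.8 = 0.5
d=7: ŷ = 1.8 + 16·7 = 113.8; e = 112.8 − 113.8 = -1
SSE = 2.25 + 4 + 0.25 + 1 = 7.5

SSE = 7.5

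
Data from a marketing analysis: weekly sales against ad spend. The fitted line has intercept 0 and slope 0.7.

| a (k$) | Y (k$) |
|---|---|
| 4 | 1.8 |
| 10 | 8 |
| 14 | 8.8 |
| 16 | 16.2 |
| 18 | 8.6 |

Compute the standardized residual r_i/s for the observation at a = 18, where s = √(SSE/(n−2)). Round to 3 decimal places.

a=4: ŷ = 0.7·4 = 2.8; r = 1.8 − 2.8 = -1
a=10: ŷ = 0.7·10 = 7; r = 8 − 7 = 1
a=14: ŷ = 0.7·14 = 9.8; r = 8.8 − 9.8 = -1
a=16: ŷ = 0.7·16 = 11.2; r = 16.2 − 11.2 = 5
a=18: ŷ = 0.7·18 = 12.6; r = 8.6 − 12.6 = -4
SSE = 1 + 1 + 1 + 25 + 16 = 44
s = √(44/3) = 3.82971
r/s = -4 / 3.82971 = -1.044

-1.044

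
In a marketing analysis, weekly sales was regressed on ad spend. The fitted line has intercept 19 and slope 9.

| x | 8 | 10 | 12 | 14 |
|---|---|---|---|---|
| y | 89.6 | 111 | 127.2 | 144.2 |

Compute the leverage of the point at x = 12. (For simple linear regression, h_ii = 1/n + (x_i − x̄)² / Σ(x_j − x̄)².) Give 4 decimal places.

h = 0.3000

x̄ = (8 + 10 + 12 + 14)/4 = 11
Σ(x − x̄)² = 9 + 1 + 1 + 9 = 20
h = 1/4 + (1)²/20 = 0.25 + 0.05 = 0.3000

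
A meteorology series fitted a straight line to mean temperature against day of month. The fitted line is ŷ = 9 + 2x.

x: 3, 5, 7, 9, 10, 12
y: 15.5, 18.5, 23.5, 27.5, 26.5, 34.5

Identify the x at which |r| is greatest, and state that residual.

x = 10, r = -2.5

x=3: ŷ = 9 + 2·3 = 15; r = 15.5 − 15 = 0.5
x=5: ŷ = 9 + 2·5 = 19; r = 18.5 − 19 = -0.5
x=7: ŷ = 9 + 2·7 = 23; r = 23.5 − 23 = 0.5
x=9: ŷ = 9 + 2·9 = 27; r = 27.5 − 27 = 0.5
x=10: ŷ = 9 + 2·10 = 29; r = 26.5 − 29 = -2.5
x=12: ŷ = 9 + 2·12 = 33; r = 34.5 − 33 = 1.5
Largest |r| is 2.5 at x = 10, residual -2.5.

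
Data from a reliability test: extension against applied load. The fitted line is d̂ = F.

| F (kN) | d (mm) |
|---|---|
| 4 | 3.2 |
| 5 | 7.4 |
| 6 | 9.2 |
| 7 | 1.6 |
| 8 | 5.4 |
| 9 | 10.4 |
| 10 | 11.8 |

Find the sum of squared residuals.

F=4: d̂ = 4 = 4; r = 3.2 − 4 = -0.8
F=5: d̂ = 5 = 5; r = 7.4 − 5 = 2.4
F=6: d̂ = 6 = 6; r = 9.2 − 6 = 3.2
F=7: d̂ = 7 = 7; r = 1.6 − 7 = -5.4
F=8: d̂ = 8 = 8; r = 5.4 − 8 = -2.6
F=9: d̂ = 9 = 9; r = 10.4 − 9 = 1.4
F=10: d̂ = 10 = 10; r = 11.8 − 10 = 1.8
SSE = 0.64 + 5.76 + 10.24 + 29.16 + 6.76 + 1.96 + 3.24 = 57.76

SSE = 57.76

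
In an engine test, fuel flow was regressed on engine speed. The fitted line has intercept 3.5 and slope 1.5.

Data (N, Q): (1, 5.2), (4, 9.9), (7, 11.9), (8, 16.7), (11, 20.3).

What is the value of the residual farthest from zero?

N=1: Q̂ = 3.5 + 1.5·1 = 5; e = 5.2 − 5 = 0.2
N=4: Q̂ = 3.5 + 1.5·4 = 9.5; e = 9.9 − 9.5 = 0.4
N=7: Q̂ = 3.5 + 1.5·7 = 14; e = 11.9 − 14 = -2.1
N=8: Q̂ = 3.5 + 1.5·8 = 15.5; e = 16.7 − 15.5 = 1.2
N=11: Q̂ = 3.5 + 1.5·11 = 20; e = 20.3 − 20 = 0.3
Largest |e| is 2.1 at N = 7, residual -2.1.

e = -2.1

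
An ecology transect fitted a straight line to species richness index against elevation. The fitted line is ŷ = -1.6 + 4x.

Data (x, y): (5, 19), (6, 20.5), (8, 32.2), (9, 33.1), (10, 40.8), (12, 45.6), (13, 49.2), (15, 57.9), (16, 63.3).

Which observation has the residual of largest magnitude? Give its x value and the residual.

x = 10, e = 2.4

x=5: ŷ = -1.6 + 4·5 = 18.4; e = 19 − 18.4 = 0.6
x=6: ŷ = -1.6 + 4·6 = 22.4; e = 20.5 − 22.4 = -1.9
x=8: ŷ = -1.6 + 4·8 = 30.4; e = 32.2 − 30.4 = 1.8
x=9: ŷ = -1.6 + 4·9 = 34.4; e = 33.1 − 34.4 = -1.3
x=10: ŷ = -1.6 + 4·10 = 38.4; e = 40.8 − 38.4 = 2.4
x=12: ŷ = -1.6 + 4·12 = 46.4; e = 45.6 − 46.4 = -0.8
x=13: ŷ = -1.6 + 4·13 = 50.4; e = 49.2 − 50.4 = -1.2
x=15: ŷ = -1.6 + 4·15 = 58.4; e = 57.9 − 58.4 = -0.5
x=16: ŷ = -1.6 + 4·16 = 62.4; e = 63.3 − 62.4 = 0.9
Largest |e| is 2.4 at x = 10, residual 2.4.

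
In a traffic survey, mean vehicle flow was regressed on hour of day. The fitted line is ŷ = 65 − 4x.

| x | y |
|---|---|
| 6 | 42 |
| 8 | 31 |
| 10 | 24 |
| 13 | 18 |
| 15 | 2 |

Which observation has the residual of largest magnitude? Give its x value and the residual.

x=6: ŷ = 65 − 4·6 = 41; r = 42 − 41 = 1
x=8: ŷ = 65 − 4·8 = 33; r = 31 − 33 = -2
x=10: ŷ = 65 − 4·10 = 25; r = 24 − 25 = -1
x=13: ŷ = 65 − 4·13 = 13; r = 18 − 13 = 5
x=15: ŷ = 65 − 4·15 = 5; r = 2 − 5 = -3
Largest |r| is 5 at x = 13, residual 5.

x = 13, r = 5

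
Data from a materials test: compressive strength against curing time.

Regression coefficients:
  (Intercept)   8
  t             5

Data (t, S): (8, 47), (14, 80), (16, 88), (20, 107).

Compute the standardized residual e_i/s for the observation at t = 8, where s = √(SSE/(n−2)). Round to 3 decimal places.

t=8: Ŝ = 8 + 5·8 = 48; e = 47 − 48 = -1
t=14: Ŝ = 8 + 5·14 = 78; e = 80 − 78 = 2
t=16: Ŝ = 8 + 5·16 = 88; e = 88 − 88 = 0
t=20: Ŝ = 8 + 5·20 = 108; e = 107 − 108 = -1
SSE = 1 + 4 + 0 + 1 = 6
s = √(6/2) = 1.73205
e/s = -1 / 1.73205 = -0.577

-0.577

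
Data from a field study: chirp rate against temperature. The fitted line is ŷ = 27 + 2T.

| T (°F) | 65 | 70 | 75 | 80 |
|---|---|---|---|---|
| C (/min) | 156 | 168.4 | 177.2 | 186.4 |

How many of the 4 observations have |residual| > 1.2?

T=65: ŷ = 27 + 2·65 = 157; e = 156 − 157 = -1
T=70: ŷ = 27 + 2·70 = 167; e = 168.4 − 167 = 1.4
T=75: ŷ = 27 + 2·75 = 177; e = 177.2 − 177 = 0.2
T=80: ŷ = 27 + 2·80 = 187; e = 186.4 − 187 = -0.6
|e| > 1.2: T=70 (|e|=1.4) → 1

1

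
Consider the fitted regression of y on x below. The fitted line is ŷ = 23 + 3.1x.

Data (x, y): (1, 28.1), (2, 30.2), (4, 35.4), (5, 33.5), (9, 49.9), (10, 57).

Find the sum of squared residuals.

SSE = 40

x=1: ŷ = 23 + 3.1·1 = 26.1; e = 28.1 − 26.1 = 2
x=2: ŷ = 23 + 3.1·2 = 29.2; e = 30.2 − 29.2 = 1
x=4: ŷ = 23 + 3.1·4 = 35.4; e = 35.4 − 35.4 = 0
x=5: ŷ = 23 + 3.1·5 = 38.5; e = 33.5 − 38.5 = -5
x=9: ŷ = 23 + 3.1·9 = 50.9; e = 49.9 − 50.9 = -1
x=10: ŷ = 23 + 3.1·10 = 54; e = 57 − 54 = 3
SSE = 4 + 1 + 0 + 25 + 1 + 9 = 40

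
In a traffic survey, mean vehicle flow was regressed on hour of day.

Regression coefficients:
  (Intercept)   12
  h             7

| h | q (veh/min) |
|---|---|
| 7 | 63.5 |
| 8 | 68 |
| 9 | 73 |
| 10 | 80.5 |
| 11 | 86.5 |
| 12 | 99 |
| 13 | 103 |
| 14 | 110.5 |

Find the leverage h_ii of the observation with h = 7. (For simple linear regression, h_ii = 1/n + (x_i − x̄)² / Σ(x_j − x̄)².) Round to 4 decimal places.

h = 0.4167

h̄ = (7 + 8 + 9 + 10 + 11 + 12 + 13 + 14)/8 = 10.5
Σ(h − h̄)² = 12.25 + 6.25 + 2.25 + 0.25 + 0.25 + 2.25 + 6.25 + 12.25 = 42
h = 1/8 + (-3.5)²/42 = 0.125 + 0.291667 = 0.4167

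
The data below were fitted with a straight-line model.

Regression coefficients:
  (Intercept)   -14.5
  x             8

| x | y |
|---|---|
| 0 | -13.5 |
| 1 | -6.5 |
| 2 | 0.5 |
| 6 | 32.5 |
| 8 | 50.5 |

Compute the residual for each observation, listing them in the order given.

1, 0, -1, -1, 1

x=0: ŷ = -14.5 + 8·0 = -14.5; r = -13.5 − (-14.5) = 1
x=1: ŷ = -14.5 + 8·1 = -6.5; r = -6.5 − (-6.5) = 0
x=2: ŷ = -14.5 + 8·2 = 1.5; r = 0.5 − 1.5 = -1
x=6: ŷ = -14.5 + 8·6 = 33.5; r = 32.5 − 33.5 = -1
x=8: ŷ = -14.5 + 8·8 = 49.5; r = 50.5 − 49.5 = 1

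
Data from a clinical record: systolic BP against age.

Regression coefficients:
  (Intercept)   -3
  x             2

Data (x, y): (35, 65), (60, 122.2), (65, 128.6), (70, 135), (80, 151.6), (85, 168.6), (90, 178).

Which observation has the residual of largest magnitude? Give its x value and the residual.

x=35: ŷ = -3 + 2·35 = 67; r = 65 − 67 = -2
x=60: ŷ = -3 + 2·60 = 117; r = 122.2 − 117 = 5.2
x=65: ŷ = -3 + 2·65 = 127; r = 128.6 − 127 = 1.6
x=70: ŷ = -3 + 2·70 = 137; r = 135 − 137 = -2
x=80: ŷ = -3 + 2·80 = 157; r = 151.6 − 157 = -5.4
x=85: ŷ = -3 + 2·85 = 167; r = 168.6 − 167 = 1.6
x=90: ŷ = -3 + 2·90 = 177; r = 178 − 177 = 1
Largest |r| is 5.4 at x = 80, residual -5.4.

x = 80, r = -5.4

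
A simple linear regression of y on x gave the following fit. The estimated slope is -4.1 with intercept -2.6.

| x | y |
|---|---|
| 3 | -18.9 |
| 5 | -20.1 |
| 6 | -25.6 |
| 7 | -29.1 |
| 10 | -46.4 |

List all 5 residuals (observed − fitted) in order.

x=3: ŷ = -2.6 − 4.1·3 = -14.9; e = -18.9 − (-14.9) = -4
x=5: ŷ = -2.6 − 4.1·5 = -23.1; e = -20.1 − (-23.1) = 3
x=6: ŷ = -2.6 − 4.1·6 = -27.2; e = -25.6 − (-27.2) = 1.6
x=7: ŷ = -2.6 − 4.1·7 = -31.3; e = -29.1 − (-31.3) = 2.2
x=10: ŷ = -2.6 − 4.1·10 = -43.6; e = -46.4 − (-43.6) = -2.8

-4, 3, 1.6, 2.2, -2.8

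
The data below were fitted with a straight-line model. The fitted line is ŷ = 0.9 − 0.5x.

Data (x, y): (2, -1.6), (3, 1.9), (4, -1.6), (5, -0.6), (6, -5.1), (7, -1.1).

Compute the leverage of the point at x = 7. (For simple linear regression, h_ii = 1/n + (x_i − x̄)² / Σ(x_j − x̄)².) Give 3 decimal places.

h = 0.524

x̄ = (2 + 3 + 4 + 5 + 6 + 7)/6 = 4.5
Σ(x − x̄)² = 6.25 + 2.25 + 0.25 + 0.25 + 2.25 + 6.25 = 17.5
h = 1/6 + (2.5)²/17.5 = 0.166667 + 0.357143 = 0.524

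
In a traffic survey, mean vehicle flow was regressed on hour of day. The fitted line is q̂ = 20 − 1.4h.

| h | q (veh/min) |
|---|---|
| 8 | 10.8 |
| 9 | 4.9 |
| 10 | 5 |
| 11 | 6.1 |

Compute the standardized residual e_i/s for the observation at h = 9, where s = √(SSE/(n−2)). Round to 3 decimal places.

h=8: q̂ = 20 − 1.4·8 = 8.8; e = 10.8 − 8.8 = 2
h=9: q̂ = 20 − 1.4·9 = 7.4; e = 4.9 − 7.4 = -2.5
h=10: q̂ = 20 − 1.4·10 = 6; e = 5 − 6 = -1
h=11: q̂ = 20 − 1.4·11 = 4.6; e = 6.1 − 4.6 = 1.5
SSE = 4 + 6.25 + 1 + 2.25 = 13.5
s = √(13.5/2) = 2.59808
e/s = -2.5 / 2.59808 = -0.962

-0.962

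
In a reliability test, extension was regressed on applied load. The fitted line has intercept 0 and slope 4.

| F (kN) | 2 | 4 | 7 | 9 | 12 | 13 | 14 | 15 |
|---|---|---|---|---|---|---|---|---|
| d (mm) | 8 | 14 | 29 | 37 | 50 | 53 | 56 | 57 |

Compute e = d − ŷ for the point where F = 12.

ŷ = 4·12 = 48
e = 50 − 48 = 2

e = 2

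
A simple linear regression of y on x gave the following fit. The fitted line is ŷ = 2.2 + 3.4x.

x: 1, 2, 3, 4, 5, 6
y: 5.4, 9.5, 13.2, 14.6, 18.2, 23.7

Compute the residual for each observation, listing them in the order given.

-0.2, 0.5, 0.8, -1.2, -1, 1.1

x=1: ŷ = 2.2 + 3.4·1 = 5.6; e = 5.4 − 5.6 = -0.2
x=2: ŷ = 2.2 + 3.4·2 = 9; e = 9.5 − 9 = 0.5
x=3: ŷ = 2.2 + 3.4·3 = 12.4; e = 13.2 − 12.4 = 0.8
x=4: ŷ = 2.2 + 3.4·4 = 15.8; e = 14.6 − 15.8 = -1.2
x=5: ŷ = 2.2 + 3.4·5 = 19.2; e = 18.2 − 19.2 = -1
x=6: ŷ = 2.2 + 3.4·6 = 22.6; e = 23.7 − 22.6 = 1.1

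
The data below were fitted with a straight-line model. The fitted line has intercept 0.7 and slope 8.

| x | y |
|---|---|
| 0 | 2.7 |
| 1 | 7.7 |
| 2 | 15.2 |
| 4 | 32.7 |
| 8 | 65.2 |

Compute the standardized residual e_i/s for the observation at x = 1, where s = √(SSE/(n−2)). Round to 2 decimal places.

x=0: ŷ = 0.7 + 8·0 = 0.7; e = 2.7 − 0.7 = 2
x=1: ŷ = 0.7 + 8·1 = 8.7; e = 7.7 − 8.7 = -1
x=2: ŷ = 0.7 + 8·2 = 16.7; e = 15.2 − 16.7 = -1.5
x=4: ŷ = 0.7 + 8·4 = 32.7; e = 32.7 − 32.7 = 0
x=8: ŷ = 0.7 + 8·8 = 64.7; e = 65.2 − 64.7 = 0.5
SSE = 4 + 1 + 2.25 + 0 + 0.25 = 7.5
s = √(7.5/3) = 1.58114
e/s = -1 / 1.58114 = -0.63

-0.63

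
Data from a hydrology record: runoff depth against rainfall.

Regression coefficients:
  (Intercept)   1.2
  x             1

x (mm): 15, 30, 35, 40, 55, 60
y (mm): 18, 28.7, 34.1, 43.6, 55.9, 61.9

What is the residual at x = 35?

r = -2.1

ŷ = 1.2 + 35 = 36.2
r = 34.1 − 36.2 = -2.1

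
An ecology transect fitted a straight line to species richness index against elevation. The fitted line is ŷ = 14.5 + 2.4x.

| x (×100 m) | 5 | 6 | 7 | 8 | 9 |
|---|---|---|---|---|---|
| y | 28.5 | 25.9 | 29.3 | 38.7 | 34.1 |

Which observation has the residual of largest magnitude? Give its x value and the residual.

x = 8, r = 5

x=5: ŷ = 14.5 + 2.4·5 = 26.5; r = 28.5 − 26.5 = 2
x=6: ŷ = 14.5 + 2.4·6 = 28.9; r = 25.9 − 28.9 = -3
x=7: ŷ = 14.5 + 2.4·7 = 31.3; r = 29.3 − 31.3 = -2
x=8: ŷ = 14.5 + 2.4·8 = 33.7; r = 38.7 − 33.7 = 5
x=9: ŷ = 14.5 + 2.4·9 = 36.1; r = 34.1 − 36.1 = -2
Largest |r| is 5 at x = 8, residual 5.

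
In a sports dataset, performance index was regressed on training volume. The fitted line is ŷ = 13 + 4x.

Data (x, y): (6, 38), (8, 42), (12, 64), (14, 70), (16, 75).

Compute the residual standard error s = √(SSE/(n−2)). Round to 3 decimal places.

s = 2.828

x=6: ŷ = 13 + 4·6 = 37; e = 38 − 37 = 1
x=8: ŷ = 13 + 4·8 = 45; e = 42 − 45 = -3
x=12: ŷ = 13 + 4·12 = 61; e = 64 − 61 = 3
x=14: ŷ = 13 + 4·14 = 69; e = 70 − 69 = 1
x=16: ŷ = 13 + 4·16 = 77; e = 75 − 77 = -2
SSE = 1 + 9 + 9 + 1 + 4 = 24
s = √(24/3) = √8 ≈ 2.828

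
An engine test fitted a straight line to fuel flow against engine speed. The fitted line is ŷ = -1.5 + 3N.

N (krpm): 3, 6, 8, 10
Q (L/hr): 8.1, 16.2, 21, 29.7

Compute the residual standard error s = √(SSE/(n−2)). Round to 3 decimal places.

s = 1.439

N=3: ŷ = -1.5 + 3·3 = 7.5; e = 8.1 − 7.5 = 0.6
N=6: ŷ = -1.5 + 3·6 = 16.5; e = 16.2 − 16.5 = -0.3
N=8: ŷ = -1.5 + 3·8 = 22.5; e = 21 − 22.5 = -1.5
N=10: ŷ = -1.5 + 3·10 = 28.5; e = 29.7 − 28.5 = 1.2
SSE = 0.36 + 0.09 + 2.25 + 1.44 = 4.14
s = √(4.14/2) = √2.07 ≈ 1.439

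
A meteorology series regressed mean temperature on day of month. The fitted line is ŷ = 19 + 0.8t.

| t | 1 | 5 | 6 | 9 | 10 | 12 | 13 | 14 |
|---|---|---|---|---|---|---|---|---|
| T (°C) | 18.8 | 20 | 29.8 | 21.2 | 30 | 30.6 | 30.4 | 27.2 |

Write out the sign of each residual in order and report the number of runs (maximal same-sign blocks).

5 runs

t=1: ŷ = 19 + 0.8·1 = 19.8; e = 18.8 − 19.8 = -1
t=5: ŷ = 19 + 0.8·5 = 23; e = 20 − 23 = -3
t=6: ŷ = 19 + 0.8·6 = 23.8; e = 29.8 − 23.8 = 6
t=9: ŷ = 19 + 0.8·9 = 26.2; e = 21.2 − 26.2 = -5
t=10: ŷ = 19 + 0.8·10 = 27; e = 30 − 27 = 3
t=12: ŷ = 19 + 0.8·12 = 28.6; e = 30.6 − 28.6 = 2
t=13: ŷ = 19 + 0.8·13 = 29.4; e = 30.4 − 29.4 = 1
t=14: ŷ = 19 + 0.8·14 = 30.2; e = 27.2 − 30.2 = -3
Signs: − − + − + + + −
Runs: −×2, +×1, −×1, +×3, −×1 → 5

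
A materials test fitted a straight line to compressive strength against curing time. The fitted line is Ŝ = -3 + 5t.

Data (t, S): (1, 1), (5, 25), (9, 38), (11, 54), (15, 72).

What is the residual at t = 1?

Ŝ = -3 + 5·1 = 2
r = 1 − 2 = -1

r = -1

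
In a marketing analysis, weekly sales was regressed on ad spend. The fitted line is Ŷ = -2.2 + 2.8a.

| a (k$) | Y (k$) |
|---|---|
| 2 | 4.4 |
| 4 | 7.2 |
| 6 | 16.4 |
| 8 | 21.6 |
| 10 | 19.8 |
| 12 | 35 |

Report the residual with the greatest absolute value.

a=2: Ŷ = -2.2 + 2.8·2 = 3.4; r = 4.4 − 3.4 = 1
a=4: Ŷ = -2.2 + 2.8·4 = 9; r = 7.2 − 9 = -1.8
a=6: Ŷ = -2.2 + 2.8·6 = 14.6; r = 16.4 − 14.6 = 1.8
a=8: Ŷ = -2.2 + 2.8·8 = 20.2; r = 21.6 − 20.2 = 1.4
a=10: Ŷ = -2.2 + 2.8·10 = 25.8; r = 19.8 − 25.8 = -6
a=12: Ŷ = -2.2 + 2.8·12 = 31.4; r = 35 − 31.4 = 3.6
Largest |r| is 6 at a = 10, residual -6.

r = -6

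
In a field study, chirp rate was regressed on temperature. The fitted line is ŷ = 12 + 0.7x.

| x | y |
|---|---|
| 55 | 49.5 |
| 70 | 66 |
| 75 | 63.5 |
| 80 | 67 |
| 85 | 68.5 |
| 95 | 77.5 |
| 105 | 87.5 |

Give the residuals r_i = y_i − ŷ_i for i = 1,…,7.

-1, 5, -1, -1, -3, -1, 2

x=55: ŷ = 12 + 0.7·55 = 50.5; r = 49.5 − 50.5 = -1
x=70: ŷ = 12 + 0.7·70 = 61; r = 66 − 61 = 5
x=75: ŷ = 12 + 0.7·75 = 64.5; r = 63.5 − 64.5 = -1
x=80: ŷ = 12 + 0.7·80 = 68; r = 67 − 68 = -1
x=85: ŷ = 12 + 0.7·85 = 71.5; r = 68.5 − 71.5 = -3
x=95: ŷ = 12 + 0.7·95 = 78.5; r = 77.5 − 78.5 = -1
x=105: ŷ = 12 + 0.7·105 = 85.5; r = 87.5 − 85.5 = 2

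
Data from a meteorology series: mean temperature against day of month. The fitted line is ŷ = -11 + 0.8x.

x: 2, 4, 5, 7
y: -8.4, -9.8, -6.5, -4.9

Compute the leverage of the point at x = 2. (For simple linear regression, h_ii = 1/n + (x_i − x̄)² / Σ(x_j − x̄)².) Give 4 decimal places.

h = 0.7308

x̄ = (2 + 4 + 5 + 7)/4 = 4.5
Σ(x − x̄)² = 6.25 + 0.25 + 0.25 + 6.25 = 13
h = 1/4 + (-2.5)²/13 = 0.25 + 0.480769 = 0.7308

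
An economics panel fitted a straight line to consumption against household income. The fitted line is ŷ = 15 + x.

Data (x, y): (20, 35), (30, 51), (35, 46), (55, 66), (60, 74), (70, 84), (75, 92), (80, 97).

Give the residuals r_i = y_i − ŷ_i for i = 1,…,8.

x=20: ŷ = 15 + 20 = 35; r = 35 − 35 = 0
x=30: ŷ = 15 + 30 = 45; r = 51 − 45 = 6
x=35: ŷ = 15 + 35 = 50; r = 46 − 50 = -4
x=55: ŷ = 15 + 55 = 70; r = 66 − 70 = -4
x=60: ŷ = 15 + 60 = 75; r = 74 − 75 = -1
x=70: ŷ = 15 + 70 = 85; r = 84 − 85 = -1
x=75: ŷ = 15 + 75 = 90; r = 92 − 90 = 2
x=80: ŷ = 15 + 80 = 95; r = 97 − 95 = 2

0, 6, -4, -4, -1, -1, 2, 2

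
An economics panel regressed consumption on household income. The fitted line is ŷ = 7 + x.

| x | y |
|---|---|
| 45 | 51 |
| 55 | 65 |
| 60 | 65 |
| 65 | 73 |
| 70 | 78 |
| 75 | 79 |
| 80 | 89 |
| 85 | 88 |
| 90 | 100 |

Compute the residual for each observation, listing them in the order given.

-1, 3, -2, 1, 1, -3, 2, -4, 3

x=45: ŷ = 7 + 45 = 52; e = 51 − 52 = -1
x=55: ŷ = 7 + 55 = 62; e = 65 − 62 = 3
x=60: ŷ = 7 + 60 = 67; e = 65 − 67 = -2
x=65: ŷ = 7 + 65 = 72; e = 73 − 72 = 1
x=70: ŷ = 7 + 70 = 77; e = 78 − 77 = 1
x=75: ŷ = 7 + 75 = 82; e = 79 − 82 = -3
x=80: ŷ = 7 + 80 = 87; e = 89 − 87 = 2
x=85: ŷ = 7 + 85 = 92; e = 88 − 92 = -4
x=90: ŷ = 7 + 90 = 97; e = 100 − 97 = 3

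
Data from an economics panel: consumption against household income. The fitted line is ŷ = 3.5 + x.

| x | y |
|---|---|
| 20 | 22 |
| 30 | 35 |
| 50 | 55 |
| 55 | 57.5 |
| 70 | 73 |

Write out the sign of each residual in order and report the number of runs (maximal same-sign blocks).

3 runs

x=20: ŷ = 3.5 + 20 = 23.5; e = 22 − 23.5 = -1.5
x=30: ŷ = 3.5 + 30 = 33.5; e = 35 − 33.5 = 1.5
x=50: ŷ = 3.5 + 50 = 53.5; e = 55 − 53.5 = 1.5
x=55: ŷ = 3.5 + 55 = 58.5; e = 57.5 − 58.5 = -1
x=70: ŷ = 3.5 + 70 = 73.5; e = 73 − 73.5 = -0.5
Signs: − + + − −
Runs: −×1, +×2, −×2 → 3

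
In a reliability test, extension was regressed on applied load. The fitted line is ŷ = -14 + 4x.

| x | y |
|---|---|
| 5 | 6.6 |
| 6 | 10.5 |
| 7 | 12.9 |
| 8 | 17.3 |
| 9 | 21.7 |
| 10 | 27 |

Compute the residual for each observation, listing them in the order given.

0.6, 0.5, -1.1, -0.7, -0.3, 1

x=5: ŷ = -14 + 4·5 = 6; e = 6.6 − 6 = 0.6
x=6: ŷ = -14 + 4·6 = 10; e = 10.5 − 10 = 0.5
x=7: ŷ = -14 + 4·7 = 14; e = 12.9 − 14 = -1.1
x=8: ŷ = -14 + 4·8 = 18; e = 17.3 − 18 = -0.7
x=9: ŷ = -14 + 4·9 = 22; e = 21.7 − 22 = -0.3
x=10: ŷ = -14 + 4·10 = 26; e = 27 − 26 = 1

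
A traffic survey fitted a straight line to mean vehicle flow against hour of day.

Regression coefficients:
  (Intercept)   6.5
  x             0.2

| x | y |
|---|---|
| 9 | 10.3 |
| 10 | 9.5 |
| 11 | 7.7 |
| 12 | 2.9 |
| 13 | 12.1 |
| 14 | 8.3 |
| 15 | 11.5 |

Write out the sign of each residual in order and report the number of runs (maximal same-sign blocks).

5 runs

x=9: ŷ = 6.5 + 0.2·9 = 8.3; e = 10.3 − 8.3 = 2
x=10: ŷ = 6.5 + 0.2·10 = 8.5; e = 9.5 − 8.5 = 1
x=11: ŷ = 6.5 + 0.2·11 = 8.7; e = 7.7 − 8.7 = -1
x=12: ŷ = 6.5 + 0.2·12 = 8.9; e = 2.9 − 8.9 = -6
x=13: ŷ = 6.5 + 0.2·13 = 9.1; e = 12.1 − 9.1 = 3
x=14: ŷ = 6.5 + 0.2·14 = 9.3; e = 8.3 − 9.3 = -1
x=15: ŷ = 6.5 + 0.2·15 = 9.5; e = 11.5 − 9.5 = 2
Signs: + + − − + − +
Runs: +×2, −×2, +×1, −×1, +×1 → 5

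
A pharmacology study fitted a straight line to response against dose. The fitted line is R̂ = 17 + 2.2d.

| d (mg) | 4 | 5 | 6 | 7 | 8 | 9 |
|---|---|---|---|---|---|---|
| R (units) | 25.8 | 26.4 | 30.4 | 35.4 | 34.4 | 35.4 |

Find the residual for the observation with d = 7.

R̂ = 17 + 2.2·7 = 32.4
e = 35.4 − 32.4 = 3

e = 3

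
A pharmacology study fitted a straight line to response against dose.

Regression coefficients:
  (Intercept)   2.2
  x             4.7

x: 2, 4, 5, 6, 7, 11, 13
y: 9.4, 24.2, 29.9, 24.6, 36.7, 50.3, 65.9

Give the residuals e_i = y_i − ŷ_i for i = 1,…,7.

-2.2, 3.2, 4.2, -5.8, 1.6, -3.6, 2.6

x=2: ŷ = 2.2 + 4.7·2 = 11.6; e = 9.4 − 11.6 = -2.2
x=4: ŷ = 2.2 + 4.7·4 = 21; e = 24.2 − 21 = 3.2
x=5: ŷ = 2.2 + 4.7·5 = 25.7; e = 29.9 − 25.7 = 4.2
x=6: ŷ = 2.2 + 4.7·6 = 30.4; e = 24.6 − 30.4 = -5.8
x=7: ŷ = 2.2 + 4.7·7 = 35.1; e = 36.7 − 35.1 = 1.6
x=11: ŷ = 2.2 + 4.7·11 = 53.9; e = 50.3 − 53.9 = -3.6
x=13: ŷ = 2.2 + 4.7·13 = 63.3; e = 65.9 − 63.3 = 2.6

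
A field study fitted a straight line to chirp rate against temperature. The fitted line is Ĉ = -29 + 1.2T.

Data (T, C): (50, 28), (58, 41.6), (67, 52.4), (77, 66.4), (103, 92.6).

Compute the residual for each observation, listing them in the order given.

-3, 1, 1, 3, -2

T=50: Ĉ = -29 + 1.2·50 = 31; r = 28 − 31 = -3
T=58: Ĉ = -29 + 1.2·58 = 40.6; r = 41.6 − 40.6 = 1
T=67: Ĉ = -29 + 1.2·67 = 51.4; r = 52.4 − 51.4 = 1
T=77: Ĉ = -29 + 1.2·77 = 63.4; r = 66.4 − 63.4 = 3
T=103: Ĉ = -29 + 1.2·103 = 94.6; r = 92.6 − 94.6 = -2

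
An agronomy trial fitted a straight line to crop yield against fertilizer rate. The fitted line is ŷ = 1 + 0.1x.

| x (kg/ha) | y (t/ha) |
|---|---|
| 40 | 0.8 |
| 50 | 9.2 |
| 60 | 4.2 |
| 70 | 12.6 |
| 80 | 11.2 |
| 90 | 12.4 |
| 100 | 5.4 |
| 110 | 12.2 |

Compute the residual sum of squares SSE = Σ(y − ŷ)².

SSE = 98.88

x=40: ŷ = 1 + 0.1·40 = 5; r = 0.8 − 5 = -4.2
x=50: ŷ = 1 + 0.1·50 = 6; r = 9.2 − 6 = 3.2
x=60: ŷ = 1 + 0.1·60 = 7; r = 4.2 − 7 = -2.8
x=70: ŷ = 1 + 0.1·70 = 8; r = 12.6 − 8 = 4.6
x=80: ŷ = 1 + 0.1·80 = 9; r = 11.2 − 9 = 2.2
x=90: ŷ = 1 + 0.1·90 = 10; r = 12.4 − 10 = 2.4
x=100: ŷ = 1 + 0.1·100 = 11; r = 5.4 − 11 = -5.6
x=110: ŷ = 1 + 0.1·110 = 12; r = 12.2 − 12 = 0.2
SSE = 17.64 + 10.24 + 7.84 + 21.16 + 4.84 + 5.76 + 31.36 + 0.04 = 98.88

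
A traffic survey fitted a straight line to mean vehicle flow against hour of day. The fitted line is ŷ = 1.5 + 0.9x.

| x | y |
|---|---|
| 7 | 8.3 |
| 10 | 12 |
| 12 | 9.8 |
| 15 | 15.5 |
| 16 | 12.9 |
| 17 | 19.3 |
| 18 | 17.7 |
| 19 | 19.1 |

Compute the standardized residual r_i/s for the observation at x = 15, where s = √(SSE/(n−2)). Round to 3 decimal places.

x=7: ŷ = 1.5 + 0.9·7 = 7.8; r = 8.3 − 7.8 = 0.5
x=10: ŷ = 1.5 + 0.9·10 = 10.5; r = 12 − 10.5 = 1.5
x=12: ŷ = 1.5 + 0.9·12 = 12.3; r = 9.8 − 12.3 = -2.5
x=15: ŷ = 1.5 + 0.9·15 = 15; r = 15.5 − 15 = 0.5
x=16: ŷ = 1.5 + 0.9·16 = 15.9; r = 12.9 − 15.9 = -3
x=17: ŷ = 1.5 + 0.9·17 = 16.8; r = 19.3 − 16.8 = 2.5
x=18: ŷ = 1.5 + 0.9·18 = 17.7; r = 17.7 − 17.7 = 0
x=19: ŷ = 1.5 + 0.9·19 = 18.6; r = 19.1 − 18.6 = 0.5
SSE = 0.25 + 2.25 + 6.25 + 0.25 + 9 + 6.25 + 0 + 0.25 = 24.5
s = √(24.5/6) = 2.02073
r/s = 0.5 / 2.02073 = 0.247

0.247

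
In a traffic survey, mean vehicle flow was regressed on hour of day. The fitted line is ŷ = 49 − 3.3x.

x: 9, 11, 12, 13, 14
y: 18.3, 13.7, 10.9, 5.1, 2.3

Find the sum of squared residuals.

SSE = 5.5

x=9: ŷ = 49 − 3.3·9 = 19.3; r = 18.3 − 19.3 = -1
x=11: ŷ = 49 − 3.3·11 = 12.7; r = 13.7 − 12.7 = 1
x=12: ŷ = 49 − 3.3·12 = 9.4; r = 10.9 − 9.4 = 1.5
x=13: ŷ = 49 − 3.3·13 = 6.1; r = 5.1 − 6.1 = -1
x=14: ŷ = 49 − 3.3·14 = 2.8; r = 2.3 − 2.8 = -0.5
SSE = 1 + 1 + 2.25 + 1 + 0.25 = 5.5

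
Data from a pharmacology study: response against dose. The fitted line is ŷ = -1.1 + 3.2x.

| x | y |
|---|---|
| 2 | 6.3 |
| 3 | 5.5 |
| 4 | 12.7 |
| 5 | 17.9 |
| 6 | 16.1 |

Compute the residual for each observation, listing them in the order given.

x=2: ŷ = -1.1 + 3.2·2 = 5.3; e = 6.3 − 5.3 = 1
x=3: ŷ = -1.1 + 3.2·3 = 8.5; e = 5.5 − 8.5 = -3
x=4: ŷ = -1.1 + 3.2·4 = 11.7; e = 12.7 − 11.7 = 1
x=5: ŷ = -1.1 + 3.2·5 = 14.9; e = 17.9 − 14.9 = 3
x=6: ŷ = -1.1 + 3.2·6 = 18.1; e = 16.1 − 18.1 = -2

1, -3, 1, 3, -2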